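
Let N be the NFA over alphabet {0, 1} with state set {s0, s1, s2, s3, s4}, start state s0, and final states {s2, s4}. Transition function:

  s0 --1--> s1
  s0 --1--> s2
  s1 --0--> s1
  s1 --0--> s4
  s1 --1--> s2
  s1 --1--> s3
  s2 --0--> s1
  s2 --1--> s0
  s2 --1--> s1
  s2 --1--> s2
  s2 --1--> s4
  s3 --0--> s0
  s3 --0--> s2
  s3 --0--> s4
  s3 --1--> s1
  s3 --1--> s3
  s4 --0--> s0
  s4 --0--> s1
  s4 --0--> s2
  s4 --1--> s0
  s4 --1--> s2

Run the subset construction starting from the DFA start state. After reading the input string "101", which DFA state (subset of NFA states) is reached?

{s0, s2, s3}

Start: {s0}.
δ(s0,1) = {s1, s2}.
Union: {s1, s2}.
After 1: {s1, s2}.
δ(s1,0) = {s1, s4}; δ(s2,0) = {s1}.
Union: {s1, s4}.
After 0: {s1, s4}.
δ(s1,1) = {s2, s3}; δ(s4,1) = {s0, s2}.
Union: {s0, s2, s3}.
After 1: {s0, s2, s3}.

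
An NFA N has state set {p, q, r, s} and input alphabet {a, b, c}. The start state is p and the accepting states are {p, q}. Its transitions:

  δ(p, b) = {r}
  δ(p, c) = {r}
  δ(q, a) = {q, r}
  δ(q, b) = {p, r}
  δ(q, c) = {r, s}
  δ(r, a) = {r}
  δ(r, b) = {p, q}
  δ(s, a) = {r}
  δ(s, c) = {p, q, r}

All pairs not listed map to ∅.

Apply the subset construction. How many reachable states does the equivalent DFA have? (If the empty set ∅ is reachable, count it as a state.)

Start state of the DFA: {p}.
{p} --a--> ∅  [new]
{p} --b--> {r}  [new]
{p} --c--> {r}  [seen]
∅ --a--> ∅  [seen]
∅ --b--> ∅  [seen]
∅ --c--> ∅  [seen]
{r} --a--> {r}  [seen]
{r} --b--> {p, q}  [new]
{r} --c--> ∅  [seen]
{p, q} --a--> {q, r}  [new]
{p, q} --b--> {p, r}  [new]
{p, q} --c--> {r, s}  [new]
{q, r} --a--> {q, r}  [seen]
{q, r} --b--> {p, q, r}  [new]
{q, r} --c--> {r, s}  [seen]
{p, r} --a--> {r}  [seen]
{p, r} --b--> {p, q, r}  [seen]
{p, r} --c--> {r}  [seen]
{r, s} --a--> {r}  [seen]
{r, s} --b--> {p, q}  [seen]
{r, s} --c--> {p, q, r}  [seen]
{p, q, r} --a--> {q, r}  [seen]
{p, q, r} --b--> {p, q, r}  [seen]
{p, q, r} --c--> {r, s}  [seen]
Reachable DFA states: {p}, ∅, {r}, {p, q}, {q, r}, {p, r}, {r, s}, {p, q, r}.

8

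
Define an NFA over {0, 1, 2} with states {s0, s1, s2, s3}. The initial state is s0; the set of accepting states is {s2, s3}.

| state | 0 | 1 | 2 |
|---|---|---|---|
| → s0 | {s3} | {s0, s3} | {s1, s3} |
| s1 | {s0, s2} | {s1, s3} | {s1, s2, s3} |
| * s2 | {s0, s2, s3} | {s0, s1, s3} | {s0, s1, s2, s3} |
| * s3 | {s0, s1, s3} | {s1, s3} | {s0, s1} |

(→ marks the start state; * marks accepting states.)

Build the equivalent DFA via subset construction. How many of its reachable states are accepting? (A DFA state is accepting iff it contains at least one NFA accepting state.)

7

Start state of the DFA: {s0}.
{s0} --0--> {s3}  [new]
{s0} --1--> {s0, s3}  [new]
{s0} --2--> {s1, s3}  [new]
{s3} --0--> {s0, s1, s3}  [new]
{s3} --1--> {s1, s3}  [seen]
{s3} --2--> {s0, s1}  [new]
{s0, s3} --0--> {s0, s1, s3}  [seen]
{s0, s3} --1--> {s0, s1, s3}  [seen]
{s0, s3} --2--> {s0, s1, s3}  [seen]
{s1, s3} --0--> {s0, s1, s2, s3}  [new]
{s1, s3} --1--> {s1, s3}  [seen]
{s1, s3} --2--> {s0, s1, s2, s3}  [seen]
{s0, s1, s3} --0--> {s0, s1, s2, s3}  [seen]
{s0, s1, s3} --1--> {s0, s1, s3}  [seen]
{s0, s1, s3} --2--> {s0, s1, s2, s3}  [seen]
{s0, s1} --0--> {s0, s2, s3}  [new]
{s0, s1} --1--> {s0, s1, s3}  [seen]
{s0, s1} --2--> {s1, s2, s3}  [new]
{s0, s1, s2, s3} --0--> {s0, s1, s2, s3}  [seen]
{s0, s1, s2, s3} --1--> {s0, s1, s3}  [seen]
{s0, s1, s2, s3} --2--> {s0, s1, s2, s3}  [seen]
{s0, s2, s3} --0--> {s0, s1, s2, s3}  [seen]
{s0, s2, s3} --1--> {s0, s1, s3}  [seen]
{s0, s2, s3} --2--> {s0, s1, s2, s3}  [seen]
{s1, s2, s3} --0--> {s0, s1, s2, s3}  [seen]
{s1, s2, s3} --1--> {s0, s1, s3}  [seen]
{s1, s2, s3} --2--> {s0, s1, s2, s3}  [seen]
Reachable DFA states: {s0}, {s3}, {s0, s3}, {s1, s3}, {s0, s1, s3}, {s0, s1}, {s0, s1, s2, s3}, {s0, s2, s3}, {s1, s2, s3}.
Accepting DFA states (contain an NFA accepting state): {s3}, {s0, s3}, {s1, s3}, {s0, s1, s3}, {s0, s1, s2, s3}, {s0, s2, s3}, {s1, s2, s3}.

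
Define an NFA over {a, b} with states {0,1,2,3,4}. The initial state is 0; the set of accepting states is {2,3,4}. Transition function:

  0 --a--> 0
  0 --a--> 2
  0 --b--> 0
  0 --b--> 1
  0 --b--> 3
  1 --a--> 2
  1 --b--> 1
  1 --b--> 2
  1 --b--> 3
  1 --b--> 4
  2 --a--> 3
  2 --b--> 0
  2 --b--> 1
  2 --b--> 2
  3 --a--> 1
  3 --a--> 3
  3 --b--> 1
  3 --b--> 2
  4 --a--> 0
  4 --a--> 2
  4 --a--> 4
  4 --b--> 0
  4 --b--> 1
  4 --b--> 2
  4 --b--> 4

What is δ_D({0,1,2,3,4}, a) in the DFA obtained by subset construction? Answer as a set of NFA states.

δ(0,a) = {0,2}; δ(1,a) = {2}; δ(2,a) = {3}; δ(3,a) = {1,3}; δ(4,a) = {0,2,4}.
Union: {0,1,2,3,4}.

{0,1,2,3,4}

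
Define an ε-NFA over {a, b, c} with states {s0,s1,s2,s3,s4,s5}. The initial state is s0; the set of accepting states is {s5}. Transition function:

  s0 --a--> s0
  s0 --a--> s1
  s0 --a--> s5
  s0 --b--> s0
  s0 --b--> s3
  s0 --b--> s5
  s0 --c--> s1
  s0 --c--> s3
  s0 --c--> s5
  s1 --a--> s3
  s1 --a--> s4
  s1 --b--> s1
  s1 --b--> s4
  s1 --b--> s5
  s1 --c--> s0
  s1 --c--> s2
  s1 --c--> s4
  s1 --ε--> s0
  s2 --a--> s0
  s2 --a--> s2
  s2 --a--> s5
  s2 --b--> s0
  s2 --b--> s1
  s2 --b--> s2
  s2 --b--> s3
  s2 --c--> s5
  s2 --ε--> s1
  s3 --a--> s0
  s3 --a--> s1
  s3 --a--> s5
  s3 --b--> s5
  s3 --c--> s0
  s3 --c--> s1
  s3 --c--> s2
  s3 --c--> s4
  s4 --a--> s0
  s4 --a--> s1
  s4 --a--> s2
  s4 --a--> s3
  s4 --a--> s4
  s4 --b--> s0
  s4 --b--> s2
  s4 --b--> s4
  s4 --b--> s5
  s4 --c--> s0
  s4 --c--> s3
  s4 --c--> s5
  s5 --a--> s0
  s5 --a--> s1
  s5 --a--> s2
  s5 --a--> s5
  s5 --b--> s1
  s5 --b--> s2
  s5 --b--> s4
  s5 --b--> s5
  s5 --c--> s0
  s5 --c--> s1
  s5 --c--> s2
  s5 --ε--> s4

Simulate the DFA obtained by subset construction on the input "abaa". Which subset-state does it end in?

{s0,s1,s2,s3,s4,s5}

Start: {s0}.
δ(s0,a) = {s0,s1,s5}.
Union: {s0,s1,s5}.
ε-closure gives {s0,s1,s4,s5}.
After a: {s0,s1,s4,s5}.
δ(s0,b) = {s0,s3,s5}; δ(s1,b) = {s1,s4,s5}; δ(s4,b) = {s0,s2,s4,s5}; δ(s5,b) = {s1,s2,s4,s5}.
Union: {s0,s1,s2,s3,s4,s5}.
After b: {s0,s1,s2,s3,s4,s5}.
δ(s0,a) = {s0,s1,s5}; δ(s1,a) = {s3,s4}; δ(s2,a) = {s0,s2,s5}; δ(s3,a) = {s0,s1,s5}; δ(s4,a) = {s0,s1,s2,s3,s4}; δ(s5,a) = {s0,s1,s2,s5}.
Union: {s0,s1,s2,s3,s4,s5}.
After a: {s0,s1,s2,s3,s4,s5}.
δ(s0,a) = {s0,s1,s5}; δ(s1,a) = {s3,s4}; δ(s2,a) = {s0,s2,s5}; δ(s3,a) = {s0,s1,s5}; δ(s4,a) = {s0,s1,s2,s3,s4}; δ(s5,a) = {s0,s1,s2,s5}.
Union: {s0,s1,s2,s3,s4,s5}.
After a: {s0,s1,s2,s3,s4,s5}.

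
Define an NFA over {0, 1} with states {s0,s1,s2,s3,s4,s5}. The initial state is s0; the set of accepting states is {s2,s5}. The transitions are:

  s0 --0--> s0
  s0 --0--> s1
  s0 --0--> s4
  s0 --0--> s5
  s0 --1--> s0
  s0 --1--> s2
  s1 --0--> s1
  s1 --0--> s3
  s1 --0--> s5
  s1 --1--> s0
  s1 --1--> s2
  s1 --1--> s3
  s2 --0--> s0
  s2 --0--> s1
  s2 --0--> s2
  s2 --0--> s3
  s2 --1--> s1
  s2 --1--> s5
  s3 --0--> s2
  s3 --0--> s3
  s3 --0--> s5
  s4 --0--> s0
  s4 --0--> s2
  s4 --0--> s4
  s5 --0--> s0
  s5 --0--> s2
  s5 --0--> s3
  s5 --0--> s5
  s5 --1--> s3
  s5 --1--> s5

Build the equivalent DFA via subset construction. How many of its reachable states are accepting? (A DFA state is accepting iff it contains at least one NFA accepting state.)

6

Start state of the DFA: {s0}.
{s0} --0--> {s0,s1,s4,s5}  [new]
{s0} --1--> {s0,s2}  [new]
{s0,s1,s4,s5} --0--> {s0,s1,s2,s3,s4,s5}  [new]
{s0,s1,s4,s5} --1--> {s0,s2,s3,s5}  [new]
{s0,s2} --0--> {s0,s1,s2,s3,s4,s5}  [seen]
{s0,s2} --1--> {s0,s1,s2,s5}  [new]
{s0,s1,s2,s3,s4,s5} --0--> {s0,s1,s2,s3,s4,s5}  [seen]
{s0,s1,s2,s3,s4,s5} --1--> {s0,s1,s2,s3,s5}  [new]
{s0,s2,s3,s5} --0--> {s0,s1,s2,s3,s4,s5}  [seen]
{s0,s2,s3,s5} --1--> {s0,s1,s2,s3,s5}  [seen]
{s0,s1,s2,s5} --0--> {s0,s1,s2,s3,s4,s5}  [seen]
{s0,s1,s2,s5} --1--> {s0,s1,s2,s3,s5}  [seen]
{s0,s1,s2,s3,s5} --0--> {s0,s1,s2,s3,s4,s5}  [seen]
{s0,s1,s2,s3,s5} --1--> {s0,s1,s2,s3,s5}  [seen]
Reachable DFA states: {s0}, {s0,s1,s4,s5}, {s0,s2}, {s0,s1,s2,s3,s4,s5}, {s0,s2,s3,s5}, {s0,s1,s2,s5}, {s0,s1,s2,s3,s5}.
Accepting DFA states (contain an NFA accepting state): {s0,s1,s4,s5}, {s0,s2}, {s0,s1,s2,s3,s4,s5}, {s0,s2,s3,s5}, {s0,s1,s2,s5}, {s0,s1,s2,s3,s5}.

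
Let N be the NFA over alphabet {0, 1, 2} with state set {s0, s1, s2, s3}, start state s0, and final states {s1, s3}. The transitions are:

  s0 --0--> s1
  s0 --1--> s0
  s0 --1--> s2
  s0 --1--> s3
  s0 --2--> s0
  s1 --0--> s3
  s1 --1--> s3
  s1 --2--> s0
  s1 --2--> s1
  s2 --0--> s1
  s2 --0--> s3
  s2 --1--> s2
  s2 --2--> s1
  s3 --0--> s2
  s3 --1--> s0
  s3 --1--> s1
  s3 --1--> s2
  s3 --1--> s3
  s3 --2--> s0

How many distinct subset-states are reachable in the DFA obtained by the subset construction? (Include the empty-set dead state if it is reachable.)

Start state of the DFA: {s0}.
{s0} --0--> {s1}  [new]
{s0} --1--> {s0, s2, s3}  [new]
{s0} --2--> {s0}  [seen]
{s1} --0--> {s3}  [new]
{s1} --1--> {s3}  [seen]
{s1} --2--> {s0, s1}  [new]
{s0, s2, s3} --0--> {s1, s2, s3}  [new]
{s0, s2, s3} --1--> {s0, s1, s2, s3}  [new]
{s0, s2, s3} --2--> {s0, s1}  [seen]
{s3} --0--> {s2}  [new]
{s3} --1--> {s0, s1, s2, s3}  [seen]
{s3} --2--> {s0}  [seen]
{s0, s1} --0--> {s1, s3}  [new]
{s0, s1} --1--> {s0, s2, s3}  [seen]
{s0, s1} --2--> {s0, s1}  [seen]
{s1, s2, s3} --0--> {s1, s2, s3}  [seen]
{s1, s2, s3} --1--> {s0, s1, s2, s3}  [seen]
{s1, s2, s3} --2--> {s0, s1}  [seen]
{s0, s1, s2, s3} --0--> {s1, s2, s3}  [seen]
{s0, s1, s2, s3} --1--> {s0, s1, s2, s3}  [seen]
{s0, s1, s2, s3} --2--> {s0, s1}  [seen]
{s2} --0--> {s1, s3}  [seen]
{s2} --1--> {s2}  [seen]
{s2} --2--> {s1}  [seen]
{s1, s3} --0--> {s2, s3}  [new]
{s1, s3} --1--> {s0, s1, s2, s3}  [seen]
{s1, s3} --2--> {s0, s1}  [seen]
{s2, s3} --0--> {s1, s2, s3}  [seen]
{s2, s3} --1--> {s0, s1, s2, s3}  [seen]
{s2, s3} --2--> {s0, s1}  [seen]
Reachable DFA states: {s0}, {s1}, {s0, s2, s3}, {s3}, {s0, s1}, {s1, s2, s3}, {s0, s1, s2, s3}, {s2}, {s1, s3}, {s2, s3}.

10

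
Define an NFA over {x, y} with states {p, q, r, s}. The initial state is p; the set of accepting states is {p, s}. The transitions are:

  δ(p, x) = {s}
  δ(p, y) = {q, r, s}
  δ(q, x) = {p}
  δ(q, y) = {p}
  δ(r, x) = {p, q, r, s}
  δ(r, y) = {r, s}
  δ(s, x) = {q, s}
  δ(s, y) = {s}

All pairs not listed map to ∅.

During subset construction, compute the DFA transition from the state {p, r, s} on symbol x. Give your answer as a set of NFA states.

{p, q, r, s}

δ(p,x) = {s}; δ(r,x) = {p, q, r, s}; δ(s,x) = {q, s}.
Union: {p, q, r, s}.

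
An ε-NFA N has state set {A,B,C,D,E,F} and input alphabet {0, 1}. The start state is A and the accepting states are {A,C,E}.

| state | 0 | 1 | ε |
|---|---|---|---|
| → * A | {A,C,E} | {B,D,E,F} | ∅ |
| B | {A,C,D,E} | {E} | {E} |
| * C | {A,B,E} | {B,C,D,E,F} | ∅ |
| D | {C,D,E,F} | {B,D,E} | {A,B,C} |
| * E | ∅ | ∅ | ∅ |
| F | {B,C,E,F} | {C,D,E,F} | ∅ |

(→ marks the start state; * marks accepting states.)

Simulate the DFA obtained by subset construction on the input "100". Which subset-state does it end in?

{A,B,C,D,E,F}

Start: {A}.
δ(A,1) = {B,D,E,F}.
Union: {B,D,E,F}.
ε-closure gives {A,B,C,D,E,F}.
After 1: {A,B,C,D,E,F}.
δ(A,0) = {A,C,E}; δ(B,0) = {A,C,D,E}; δ(C,0) = {A,B,E}; δ(D,0) = {C,D,E,F}; δ(E,0) = ∅; δ(F,0) = {B,C,E,F}.
Union: {A,B,C,D,E,F}.
After 0: {A,B,C,D,E,F}.
δ(A,0) = {A,C,E}; δ(B,0) = {A,C,D,E}; δ(C,0) = {A,B,E}; δ(D,0) = {C,D,E,F}; δ(E,0) = ∅; δ(F,0) = {B,C,E,F}.
Union: {A,B,C,D,E,F}.
After 0: {A,B,C,D,E,F}.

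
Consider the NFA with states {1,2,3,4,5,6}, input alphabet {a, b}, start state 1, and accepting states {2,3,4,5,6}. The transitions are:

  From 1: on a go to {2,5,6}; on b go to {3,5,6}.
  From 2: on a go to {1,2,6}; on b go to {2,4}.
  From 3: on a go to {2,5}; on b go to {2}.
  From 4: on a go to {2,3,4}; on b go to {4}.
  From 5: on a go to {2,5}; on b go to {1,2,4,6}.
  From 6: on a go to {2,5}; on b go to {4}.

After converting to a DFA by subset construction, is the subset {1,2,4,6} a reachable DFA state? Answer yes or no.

yes

Start state of the DFA: {1}.
{1} --a--> {2,5,6}  [new]
{1} --b--> {3,5,6}  [new]
{2,5,6} --a--> {1,2,5,6}  [new]
{2,5,6} --b--> {1,2,4,6}  [new]
{3,5,6} --a--> {2,5}  [new]
{3,5,6} --b--> {1,2,4,6}  [seen]
{1,2,5,6} --a--> {1,2,5,6}  [seen]
{1,2,5,6} --b--> {1,2,3,4,5,6}  [new]
{1,2,4,6} --a--> {1,2,3,4,5,6}  [seen]
{1,2,4,6} --b--> {2,3,4,5,6}  [new]
{2,5} --a--> {1,2,5,6}  [seen]
{2,5} --b--> {1,2,4,6}  [seen]
{1,2,3,4,5,6} --a--> {1,2,3,4,5,6}  [seen]
{1,2,3,4,5,6} --b--> {1,2,3,4,5,6}  [seen]
{2,3,4,5,6} --a--> {1,2,3,4,5,6}  [seen]
{2,3,4,5,6} --b--> {1,2,4,6}  [seen]
Reachable DFA states: {1}, {2,5,6}, {3,5,6}, {1,2,5,6}, {1,2,4,6}, {2,5}, {1,2,3,4,5,6}, {2,3,4,5,6}.
{1,2,4,6} is among them.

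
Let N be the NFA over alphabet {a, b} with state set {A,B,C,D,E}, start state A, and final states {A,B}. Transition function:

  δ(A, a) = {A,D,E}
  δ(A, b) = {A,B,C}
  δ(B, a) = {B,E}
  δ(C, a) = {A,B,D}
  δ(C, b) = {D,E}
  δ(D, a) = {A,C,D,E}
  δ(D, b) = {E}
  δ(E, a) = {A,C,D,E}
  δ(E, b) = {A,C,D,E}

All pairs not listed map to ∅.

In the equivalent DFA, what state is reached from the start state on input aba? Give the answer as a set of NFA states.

{A,B,C,D,E}

Start: {A}.
δ(A,a) = {A,D,E}.
Union: {A,D,E}.
After a: {A,D,E}.
δ(A,b) = {A,B,C}; δ(D,b) = {E}; δ(E,b) = {A,C,D,E}.
Union: {A,B,C,D,E}.
After b: {A,B,C,D,E}.
δ(A,a) = {A,D,E}; δ(B,a) = {B,E}; δ(C,a) = {A,B,D}; δ(D,a) = {A,C,D,E}; δ(E,a) = {A,C,D,E}.
Union: {A,B,C,D,E}.
After a: {A,B,C,D,E}.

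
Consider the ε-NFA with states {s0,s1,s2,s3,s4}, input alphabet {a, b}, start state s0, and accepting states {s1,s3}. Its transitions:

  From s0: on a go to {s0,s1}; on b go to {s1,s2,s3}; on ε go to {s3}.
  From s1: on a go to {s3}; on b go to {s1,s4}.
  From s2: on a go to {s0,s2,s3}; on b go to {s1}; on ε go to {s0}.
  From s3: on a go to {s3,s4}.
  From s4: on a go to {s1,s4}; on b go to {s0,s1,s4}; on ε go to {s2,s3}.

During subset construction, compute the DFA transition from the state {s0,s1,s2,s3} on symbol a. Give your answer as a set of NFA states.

δ(s0,a) = {s0,s1}; δ(s1,a) = {s3}; δ(s2,a) = {s0,s2,s3}; δ(s3,a) = {s3,s4}.
Union: {s0,s1,s2,s3,s4}.

{s0,s1,s2,s3,s4}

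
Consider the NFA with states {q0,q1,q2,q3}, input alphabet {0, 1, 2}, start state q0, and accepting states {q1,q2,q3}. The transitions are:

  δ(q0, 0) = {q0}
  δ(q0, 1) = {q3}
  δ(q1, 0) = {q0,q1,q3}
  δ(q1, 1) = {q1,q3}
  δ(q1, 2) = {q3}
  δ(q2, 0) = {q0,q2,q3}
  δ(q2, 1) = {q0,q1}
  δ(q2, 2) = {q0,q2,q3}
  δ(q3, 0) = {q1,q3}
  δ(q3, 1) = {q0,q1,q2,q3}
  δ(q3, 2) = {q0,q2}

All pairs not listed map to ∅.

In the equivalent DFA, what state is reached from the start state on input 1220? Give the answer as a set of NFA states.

Start: {q0}.
δ(q0,1) = {q3}.
Union: {q3}.
After 1: {q3}.
δ(q3,2) = {q0,q2}.
Union: {q0,q2}.
After 2: {q0,q2}.
δ(q0,2) = ∅; δ(q2,2) = {q0,q2,q3}.
Union: {q0,q2,q3}.
After 2: {q0,q2,q3}.
δ(q0,0) = {q0}; δ(q2,0) = {q0,q2,q3}; δ(q3,0) = {q1,q3}.
Union: {q0,q1,q2,q3}.
After 0: {q0,q1,q2,q3}.

{q0,q1,q2,q3}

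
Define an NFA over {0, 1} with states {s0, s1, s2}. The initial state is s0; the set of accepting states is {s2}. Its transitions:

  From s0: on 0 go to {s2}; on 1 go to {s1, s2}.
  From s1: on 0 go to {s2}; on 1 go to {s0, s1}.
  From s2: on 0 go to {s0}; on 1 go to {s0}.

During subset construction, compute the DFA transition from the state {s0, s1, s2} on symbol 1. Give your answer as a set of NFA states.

δ(s0,1) = {s1, s2}; δ(s1,1) = {s0, s1}; δ(s2,1) = {s0}.
Union: {s0, s1, s2}.

{s0, s1, s2}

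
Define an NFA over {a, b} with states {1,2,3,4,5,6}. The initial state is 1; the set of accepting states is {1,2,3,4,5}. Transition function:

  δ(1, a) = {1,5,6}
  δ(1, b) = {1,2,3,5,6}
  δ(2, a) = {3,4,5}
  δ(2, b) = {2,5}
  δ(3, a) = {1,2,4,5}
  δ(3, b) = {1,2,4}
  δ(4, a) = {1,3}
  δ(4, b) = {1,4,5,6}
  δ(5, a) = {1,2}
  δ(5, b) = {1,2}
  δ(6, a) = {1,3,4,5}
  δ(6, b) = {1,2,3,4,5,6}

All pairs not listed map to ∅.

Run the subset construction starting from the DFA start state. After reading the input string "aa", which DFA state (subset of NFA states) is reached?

{1,2,3,4,5,6}

Start: {1}.
δ(1,a) = {1,5,6}.
Union: {1,5,6}.
After a: {1,5,6}.
δ(1,a) = {1,5,6}; δ(5,a) = {1,2}; δ(6,a) = {1,3,4,5}.
Union: {1,2,3,4,5,6}.
After a: {1,2,3,4,5,6}.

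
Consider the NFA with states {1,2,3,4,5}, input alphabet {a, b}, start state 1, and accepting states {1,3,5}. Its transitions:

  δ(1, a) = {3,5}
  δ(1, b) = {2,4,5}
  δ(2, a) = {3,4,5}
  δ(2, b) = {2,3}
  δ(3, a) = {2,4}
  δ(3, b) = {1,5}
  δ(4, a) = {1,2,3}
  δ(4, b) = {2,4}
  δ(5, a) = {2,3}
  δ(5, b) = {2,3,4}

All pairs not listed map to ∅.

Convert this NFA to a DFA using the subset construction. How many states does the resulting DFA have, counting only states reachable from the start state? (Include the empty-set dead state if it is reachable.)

Start state of the DFA: {1}.
{1} --a--> {3,5}  [new]
{1} --b--> {2,4,5}  [new]
{3,5} --a--> {2,3,4}  [new]
{3,5} --b--> {1,2,3,4,5}  [new]
{2,4,5} --a--> {1,2,3,4,5}  [seen]
{2,4,5} --b--> {2,3,4}  [seen]
{2,3,4} --a--> {1,2,3,4,5}  [seen]
{2,3,4} --b--> {1,2,3,4,5}  [seen]
{1,2,3,4,5} --a--> {1,2,3,4,5}  [seen]
{1,2,3,4,5} --b--> {1,2,3,4,5}  [seen]
Reachable DFA states: {1}, {3,5}, {2,4,5}, {2,3,4}, {1,2,3,4,5}.

5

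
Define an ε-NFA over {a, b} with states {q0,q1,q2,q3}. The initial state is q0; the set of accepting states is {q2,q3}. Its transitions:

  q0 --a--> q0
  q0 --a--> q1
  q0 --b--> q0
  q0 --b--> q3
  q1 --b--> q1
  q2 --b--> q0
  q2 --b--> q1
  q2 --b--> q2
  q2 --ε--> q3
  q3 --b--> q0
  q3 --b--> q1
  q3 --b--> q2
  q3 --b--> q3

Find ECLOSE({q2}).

{q2,q3}

Begin with {q2}.
q2 →ε {q3}; add q3.
ε-closure = {q2,q3}.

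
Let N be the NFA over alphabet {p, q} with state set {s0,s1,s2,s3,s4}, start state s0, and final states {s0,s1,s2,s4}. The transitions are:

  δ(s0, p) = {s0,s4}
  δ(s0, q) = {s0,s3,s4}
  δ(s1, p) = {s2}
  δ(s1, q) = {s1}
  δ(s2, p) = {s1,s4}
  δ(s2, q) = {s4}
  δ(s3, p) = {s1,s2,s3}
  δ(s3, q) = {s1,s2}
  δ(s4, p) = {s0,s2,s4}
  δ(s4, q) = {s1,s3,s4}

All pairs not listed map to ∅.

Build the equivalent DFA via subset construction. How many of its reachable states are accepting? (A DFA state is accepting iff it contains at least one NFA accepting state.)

Start state of the DFA: {s0}.
{s0} --p--> {s0,s4}  [new]
{s0} --q--> {s0,s3,s4}  [new]
{s0,s4} --p--> {s0,s2,s4}  [new]
{s0,s4} --q--> {s0,s1,s3,s4}  [new]
{s0,s3,s4} --p--> {s0,s1,s2,s3,s4}  [new]
{s0,s3,s4} --q--> {s0,s1,s2,s3,s4}  [seen]
{s0,s2,s4} --p--> {s0,s1,s2,s4}  [new]
{s0,s2,s4} --q--> {s0,s1,s3,s4}  [seen]
{s0,s1,s3,s4} --p--> {s0,s1,s2,s3,s4}  [seen]
{s0,s1,s3,s4} --q--> {s0,s1,s2,s3,s4}  [seen]
{s0,s1,s2,s3,s4} --p--> {s0,s1,s2,s3,s4}  [seen]
{s0,s1,s2,s3,s4} --q--> {s0,s1,s2,s3,s4}  [seen]
{s0,s1,s2,s4} --p--> {s0,s1,s2,s4}  [seen]
{s0,s1,s2,s4} --q--> {s0,s1,s3,s4}  [seen]
Reachable DFA states: {s0}, {s0,s4}, {s0,s3,s4}, {s0,s2,s4}, {s0,s1,s3,s4}, {s0,s1,s2,s3,s4}, {s0,s1,s2,s4}.
Accepting DFA states (contain an NFA accepting state): {s0}, {s0,s4}, {s0,s3,s4}, {s0,s2,s4}, {s0,s1,s3,s4}, {s0,s1,s2,s3,s4}, {s0,s1,s2,s4}.

7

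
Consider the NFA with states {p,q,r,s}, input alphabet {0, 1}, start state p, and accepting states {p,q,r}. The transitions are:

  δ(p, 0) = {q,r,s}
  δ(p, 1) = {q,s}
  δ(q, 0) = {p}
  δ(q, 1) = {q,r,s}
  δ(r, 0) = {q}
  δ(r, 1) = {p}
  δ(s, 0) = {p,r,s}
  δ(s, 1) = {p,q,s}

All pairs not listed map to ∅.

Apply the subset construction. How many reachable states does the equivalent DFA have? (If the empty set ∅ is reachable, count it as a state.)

Start state of the DFA: {p}.
{p} --0--> {q,r,s}  [new]
{p} --1--> {q,s}  [new]
{q,r,s} --0--> {p,q,r,s}  [new]
{q,r,s} --1--> {p,q,r,s}  [seen]
{q,s} --0--> {p,r,s}  [new]
{q,s} --1--> {p,q,r,s}  [seen]
{p,q,r,s} --0--> {p,q,r,s}  [seen]
{p,q,r,s} --1--> {p,q,r,s}  [seen]
{p,r,s} --0--> {p,q,r,s}  [seen]
{p,r,s} --1--> {p,q,s}  [new]
{p,q,s} --0--> {p,q,r,s}  [seen]
{p,q,s} --1--> {p,q,r,s}  [seen]
Reachable DFA states: {p}, {q,r,s}, {q,s}, {p,q,r,s}, {p,r,s}, {p,q,s}.

6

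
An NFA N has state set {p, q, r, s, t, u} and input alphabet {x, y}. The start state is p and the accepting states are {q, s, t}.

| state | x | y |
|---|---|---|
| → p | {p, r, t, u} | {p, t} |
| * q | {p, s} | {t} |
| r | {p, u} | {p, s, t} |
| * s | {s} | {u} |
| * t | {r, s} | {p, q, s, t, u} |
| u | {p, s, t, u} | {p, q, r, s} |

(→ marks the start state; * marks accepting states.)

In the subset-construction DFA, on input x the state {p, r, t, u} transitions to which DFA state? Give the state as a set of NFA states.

δ(p,x) = {p, r, t, u}; δ(r,x) = {p, u}; δ(t,x) = {r, s}; δ(u,x) = {p, s, t, u}.
Union: {p, r, s, t, u}.

{p, r, s, t, u}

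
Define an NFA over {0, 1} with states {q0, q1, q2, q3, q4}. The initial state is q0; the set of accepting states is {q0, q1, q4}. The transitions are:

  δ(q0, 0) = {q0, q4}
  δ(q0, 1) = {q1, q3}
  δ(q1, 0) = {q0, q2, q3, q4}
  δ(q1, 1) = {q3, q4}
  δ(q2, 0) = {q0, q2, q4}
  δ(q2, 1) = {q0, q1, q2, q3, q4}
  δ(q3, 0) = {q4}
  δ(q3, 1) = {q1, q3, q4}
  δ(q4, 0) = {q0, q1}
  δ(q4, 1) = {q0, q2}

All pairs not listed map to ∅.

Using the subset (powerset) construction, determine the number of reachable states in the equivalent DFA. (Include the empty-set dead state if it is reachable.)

Start state of the DFA: {q0}.
{q0} --0--> {q0, q4}  [new]
{q0} --1--> {q1, q3}  [new]
{q0, q4} --0--> {q0, q1, q4}  [new]
{q0, q4} --1--> {q0, q1, q2, q3}  [new]
{q1, q3} --0--> {q0, q2, q3, q4}  [new]
{q1, q3} --1--> {q1, q3, q4}  [new]
{q0, q1, q4} --0--> {q0, q1, q2, q3, q4}  [new]
{q0, q1, q4} --1--> {q0, q1, q2, q3, q4}  [seen]
{q0, q1, q2, q3} --0--> {q0, q2, q3, q4}  [seen]
{q0, q1, q2, q3} --1--> {q0, q1, q2, q3, q4}  [seen]
{q0, q2, q3, q4} --0--> {q0, q1, q2, q4}  [new]
{q0, q2, q3, q4} --1--> {q0, q1, q2, q3, q4}  [seen]
{q1, q3, q4} --0--> {q0, q1, q2, q3, q4}  [seen]
{q1, q3, q4} --1--> {q0, q1, q2, q3, q4}  [seen]
{q0, q1, q2, q3, q4} --0--> {q0, q1, q2, q3, q4}  [seen]
{q0, q1, q2, q3, q4} --1--> {q0, q1, q2, q3, q4}  [seen]
{q0, q1, q2, q4} --0--> {q0, q1, q2, q3, q4}  [seen]
{q0, q1, q2, q4} --1--> {q0, q1, q2, q3, q4}  [seen]
Reachable DFA states: {q0}, {q0, q4}, {q1, q3}, {q0, q1, q4}, {q0, q1, q2, q3}, {q0, q2, q3, q4}, {q1, q3, q4}, {q0, q1, q2, q3, q4}, {q0, q1, q2, q4}.

9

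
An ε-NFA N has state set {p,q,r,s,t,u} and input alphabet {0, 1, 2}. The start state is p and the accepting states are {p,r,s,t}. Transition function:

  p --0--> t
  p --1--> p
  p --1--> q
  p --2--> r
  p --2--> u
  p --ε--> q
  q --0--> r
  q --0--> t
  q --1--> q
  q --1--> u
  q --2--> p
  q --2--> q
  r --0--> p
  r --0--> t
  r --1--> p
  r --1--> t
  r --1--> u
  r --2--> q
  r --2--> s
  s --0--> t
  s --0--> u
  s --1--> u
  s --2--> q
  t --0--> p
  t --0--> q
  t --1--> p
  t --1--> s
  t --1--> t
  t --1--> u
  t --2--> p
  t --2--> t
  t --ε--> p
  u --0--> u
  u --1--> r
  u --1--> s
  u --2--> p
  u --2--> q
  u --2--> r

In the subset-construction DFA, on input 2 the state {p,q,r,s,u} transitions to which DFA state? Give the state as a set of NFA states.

{p,q,r,s,u}

δ(p,2) = {r,u}; δ(q,2) = {p,q}; δ(r,2) = {q,s}; δ(s,2) = {q}; δ(u,2) = {p,q,r}.
Union: {p,q,r,s,u}.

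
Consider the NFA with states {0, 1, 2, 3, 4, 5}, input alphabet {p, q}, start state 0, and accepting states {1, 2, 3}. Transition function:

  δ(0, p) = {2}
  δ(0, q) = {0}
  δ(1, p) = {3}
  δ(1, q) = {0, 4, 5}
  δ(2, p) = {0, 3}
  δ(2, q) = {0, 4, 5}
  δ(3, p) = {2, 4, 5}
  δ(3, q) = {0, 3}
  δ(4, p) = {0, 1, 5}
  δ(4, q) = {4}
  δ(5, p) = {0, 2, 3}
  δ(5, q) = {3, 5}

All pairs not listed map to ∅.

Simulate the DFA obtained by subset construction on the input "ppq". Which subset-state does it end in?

Start: {0}.
δ(0,p) = {2}.
Union: {2}.
After p: {2}.
δ(2,p) = {0, 3}.
Union: {0, 3}.
After p: {0, 3}.
δ(0,q) = {0}; δ(3,q) = {0, 3}.
Union: {0, 3}.
After q: {0, 3}.

{0, 3}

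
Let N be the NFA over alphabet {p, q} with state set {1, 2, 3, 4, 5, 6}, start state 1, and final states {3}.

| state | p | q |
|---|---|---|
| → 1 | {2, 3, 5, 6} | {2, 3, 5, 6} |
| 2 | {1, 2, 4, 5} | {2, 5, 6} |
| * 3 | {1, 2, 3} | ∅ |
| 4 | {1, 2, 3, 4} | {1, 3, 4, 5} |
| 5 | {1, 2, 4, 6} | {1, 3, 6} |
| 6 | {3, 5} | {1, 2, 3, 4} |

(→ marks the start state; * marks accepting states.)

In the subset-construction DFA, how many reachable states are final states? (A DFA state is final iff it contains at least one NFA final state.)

2

Start state of the DFA: {1}.
{1} --p--> {2, 3, 5, 6}  [new]
{1} --q--> {2, 3, 5, 6}  [seen]
{2, 3, 5, 6} --p--> {1, 2, 3, 4, 5, 6}  [new]
{2, 3, 5, 6} --q--> {1, 2, 3, 4, 5, 6}  [seen]
{1, 2, 3, 4, 5, 6} --p--> {1, 2, 3, 4, 5, 6}  [seen]
{1, 2, 3, 4, 5, 6} --q--> {1, 2, 3, 4, 5, 6}  [seen]
Reachable DFA states: {1}, {2, 3, 5, 6}, {1, 2, 3, 4, 5, 6}.
Accepting DFA states (contain an NFA accepting state): {2, 3, 5, 6}, {1, 2, 3, 4, 5, 6}.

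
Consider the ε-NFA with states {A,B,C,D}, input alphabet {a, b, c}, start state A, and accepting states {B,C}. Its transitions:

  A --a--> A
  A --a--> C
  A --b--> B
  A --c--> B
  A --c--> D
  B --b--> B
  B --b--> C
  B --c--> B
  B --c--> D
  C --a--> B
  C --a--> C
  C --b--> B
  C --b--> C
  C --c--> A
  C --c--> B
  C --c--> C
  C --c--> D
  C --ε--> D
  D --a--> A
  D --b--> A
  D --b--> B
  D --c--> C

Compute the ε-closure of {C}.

Begin with {C}.
C →ε {D}; add D.
ε-closure = {C,D}.

{C,D}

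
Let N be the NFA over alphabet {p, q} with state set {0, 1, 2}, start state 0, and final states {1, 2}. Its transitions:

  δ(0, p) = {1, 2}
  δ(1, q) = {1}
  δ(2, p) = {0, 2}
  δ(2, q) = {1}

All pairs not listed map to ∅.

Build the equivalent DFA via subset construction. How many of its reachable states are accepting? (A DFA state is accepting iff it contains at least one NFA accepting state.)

4

Start state of the DFA: {0}.
{0} --p--> {1, 2}  [new]
{0} --q--> ∅  [new]
{1, 2} --p--> {0, 2}  [new]
{1, 2} --q--> {1}  [new]
∅ --p--> ∅  [seen]
∅ --q--> ∅  [seen]
{0, 2} --p--> {0, 1, 2}  [new]
{0, 2} --q--> {1}  [seen]
{1} --p--> ∅  [seen]
{1} --q--> {1}  [seen]
{0, 1, 2} --p--> {0, 1, 2}  [seen]
{0, 1, 2} --q--> {1}  [seen]
Reachable DFA states: {0}, {1, 2}, ∅, {0, 2}, {1}, {0, 1, 2}.
Accepting DFA states (contain an NFA accepting state): {1, 2}, {0, 2}, {1}, {0, 1, 2}.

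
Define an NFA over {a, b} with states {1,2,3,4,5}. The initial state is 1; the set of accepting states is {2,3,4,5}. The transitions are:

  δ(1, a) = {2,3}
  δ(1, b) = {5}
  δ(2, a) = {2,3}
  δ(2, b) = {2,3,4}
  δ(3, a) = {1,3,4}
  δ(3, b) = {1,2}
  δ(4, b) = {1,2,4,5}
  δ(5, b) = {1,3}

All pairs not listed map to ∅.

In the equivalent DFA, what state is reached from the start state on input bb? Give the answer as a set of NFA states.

Start: {1}.
δ(1,b) = {5}.
Union: {5}.
After b: {5}.
δ(5,b) = {1,3}.
Union: {1,3}.
After b: {1,3}.

{1,3}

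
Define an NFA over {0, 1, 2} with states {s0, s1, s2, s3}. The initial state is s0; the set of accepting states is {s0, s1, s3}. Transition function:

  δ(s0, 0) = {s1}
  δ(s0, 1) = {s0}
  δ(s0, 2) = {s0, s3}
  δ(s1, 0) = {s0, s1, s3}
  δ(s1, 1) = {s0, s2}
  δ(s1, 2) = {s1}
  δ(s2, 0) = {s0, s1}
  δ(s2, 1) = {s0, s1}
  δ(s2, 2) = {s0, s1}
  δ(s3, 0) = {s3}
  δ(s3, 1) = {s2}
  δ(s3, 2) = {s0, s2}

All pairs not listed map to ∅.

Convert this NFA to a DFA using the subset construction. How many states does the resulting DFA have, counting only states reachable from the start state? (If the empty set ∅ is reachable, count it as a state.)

10

Start state of the DFA: {s0}.
{s0} --0--> {s1}  [new]
{s0} --1--> {s0}  [seen]
{s0} --2--> {s0, s3}  [new]
{s1} --0--> {s0, s1, s3}  [new]
{s1} --1--> {s0, s2}  [new]
{s1} --2--> {s1}  [seen]
{s0, s3} --0--> {s1, s3}  [new]
{s0, s3} --1--> {s0, s2}  [seen]
{s0, s3} --2--> {s0, s2, s3}  [new]
{s0, s1, s3} --0--> {s0, s1, s3}  [seen]
{s0, s1, s3} --1--> {s0, s2}  [seen]
{s0, s1, s3} --2--> {s0, s1, s2, s3}  [new]
{s0, s2} --0--> {s0, s1}  [new]
{s0, s2} --1--> {s0, s1}  [seen]
{s0, s2} --2--> {s0, s1, s3}  [seen]
{s1, s3} --0--> {s0, s1, s3}  [seen]
{s1, s3} --1--> {s0, s2}  [seen]
{s1, s3} --2--> {s0, s1, s2}  [new]
{s0, s2, s3} --0--> {s0, s1, s3}  [seen]
{s0, s2, s3} --1--> {s0, s1, s2}  [seen]
{s0, s2, s3} --2--> {s0, s1, s2, s3}  [seen]
{s0, s1, s2, s3} --0--> {s0, s1, s3}  [seen]
{s0, s1, s2, s3} --1--> {s0, s1, s2}  [seen]
{s0, s1, s2, s3} --2--> {s0, s1, s2, s3}  [seen]
{s0, s1} --0--> {s0, s1, s3}  [seen]
{s0, s1} --1--> {s0, s2}  [seen]
{s0, s1} --2--> {s0, s1, s3}  [seen]
{s0, s1, s2} --0--> {s0, s1, s3}  [seen]
{s0, s1, s2} --1--> {s0, s1, s2}  [seen]
{s0, s1, s2} --2--> {s0, s1, s3}  [seen]
Reachable DFA states: {s0}, {s1}, {s0, s3}, {s0, s1, s3}, {s0, s2}, {s1, s3}, {s0, s2, s3}, {s0, s1, s2, s3}, {s0, s1}, {s0, s1, s2}.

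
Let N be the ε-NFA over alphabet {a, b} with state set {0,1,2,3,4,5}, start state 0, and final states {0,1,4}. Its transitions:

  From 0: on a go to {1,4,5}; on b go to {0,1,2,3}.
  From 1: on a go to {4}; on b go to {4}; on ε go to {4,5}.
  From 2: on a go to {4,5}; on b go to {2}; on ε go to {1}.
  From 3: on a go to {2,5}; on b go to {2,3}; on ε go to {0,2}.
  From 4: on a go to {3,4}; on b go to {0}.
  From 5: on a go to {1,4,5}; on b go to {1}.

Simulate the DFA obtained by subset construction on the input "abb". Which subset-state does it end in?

{0,1,2,3,4,5}

Start: {0}.
δ(0,a) = {1,4,5}.
Union: {1,4,5}.
After a: {1,4,5}.
δ(1,b) = {4}; δ(4,b) = {0}; δ(5,b) = {1}.
Union: {0,1,4}.
ε-closure gives {0,1,4,5}.
After b: {0,1,4,5}.
δ(0,b) = {0,1,2,3}; δ(1,b) = {4}; δ(4,b) = {0}; δ(5,b) = {1}.
Union: {0,1,2,3,4}.
ε-closure gives {0,1,2,3,4,5}.
After b: {0,1,2,3,4,5}.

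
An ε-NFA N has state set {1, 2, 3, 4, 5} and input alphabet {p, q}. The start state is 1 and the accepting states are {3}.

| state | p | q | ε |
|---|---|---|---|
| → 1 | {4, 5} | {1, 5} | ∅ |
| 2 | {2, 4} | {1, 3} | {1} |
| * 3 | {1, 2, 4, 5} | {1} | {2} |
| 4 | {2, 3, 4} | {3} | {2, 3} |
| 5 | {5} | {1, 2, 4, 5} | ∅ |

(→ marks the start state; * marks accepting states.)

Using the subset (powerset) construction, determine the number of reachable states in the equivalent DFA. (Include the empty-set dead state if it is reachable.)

3

Start state of the DFA: {1} (ε-closure of the NFA start).
{1} --p--> {1, 2, 3, 4, 5}  [new]
{1} --q--> {1, 5}  [new]
{1, 2, 3, 4, 5} --p--> {1, 2, 3, 4, 5}  [seen]
{1, 2, 3, 4, 5} --q--> {1, 2, 3, 4, 5}  [seen]
{1, 5} --p--> {1, 2, 3, 4, 5}  [seen]
{1, 5} --q--> {1, 2, 3, 4, 5}  [seen]
Reachable DFA states: {1}, {1, 2, 3, 4, 5}, {1, 5}.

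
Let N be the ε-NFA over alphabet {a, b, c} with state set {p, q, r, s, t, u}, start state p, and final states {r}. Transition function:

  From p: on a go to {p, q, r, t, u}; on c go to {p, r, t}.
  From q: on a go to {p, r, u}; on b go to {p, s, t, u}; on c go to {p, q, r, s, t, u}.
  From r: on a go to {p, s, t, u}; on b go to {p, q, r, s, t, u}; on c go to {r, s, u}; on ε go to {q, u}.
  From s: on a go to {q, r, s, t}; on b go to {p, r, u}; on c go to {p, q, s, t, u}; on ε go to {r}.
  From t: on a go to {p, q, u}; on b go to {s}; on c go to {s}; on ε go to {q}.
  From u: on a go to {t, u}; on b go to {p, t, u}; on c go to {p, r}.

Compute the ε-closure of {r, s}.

Begin with {r, s}.
r →ε {q, u}; add q, u.
ε-closure = {q, r, s, u}.

{q, r, s, u}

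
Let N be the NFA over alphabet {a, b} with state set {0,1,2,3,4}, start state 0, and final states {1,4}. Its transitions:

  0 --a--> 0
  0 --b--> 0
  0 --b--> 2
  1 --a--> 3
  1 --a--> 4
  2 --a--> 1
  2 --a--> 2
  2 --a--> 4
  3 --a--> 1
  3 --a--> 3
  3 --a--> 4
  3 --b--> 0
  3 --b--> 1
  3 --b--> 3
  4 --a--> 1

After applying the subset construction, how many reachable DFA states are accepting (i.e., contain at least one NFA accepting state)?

Start state of the DFA: {0}.
{0} --a--> {0}  [seen]
{0} --b--> {0,2}  [new]
{0,2} --a--> {0,1,2,4}  [new]
{0,2} --b--> {0,2}  [seen]
{0,1,2,4} --a--> {0,1,2,3,4}  [new]
{0,1,2,4} --b--> {0,2}  [seen]
{0,1,2,3,4} --a--> {0,1,2,3,4}  [seen]
{0,1,2,3,4} --b--> {0,1,2,3}  [new]
{0,1,2,3} --a--> {0,1,2,3,4}  [seen]
{0,1,2,3} --b--> {0,1,2,3}  [seen]
Reachable DFA states: {0}, {0,2}, {0,1,2,4}, {0,1,2,3,4}, {0,1,2,3}.
Accepting DFA states (contain an NFA accepting state): {0,1,2,4}, {0,1,2,3,4}, {0,1,2,3}.

3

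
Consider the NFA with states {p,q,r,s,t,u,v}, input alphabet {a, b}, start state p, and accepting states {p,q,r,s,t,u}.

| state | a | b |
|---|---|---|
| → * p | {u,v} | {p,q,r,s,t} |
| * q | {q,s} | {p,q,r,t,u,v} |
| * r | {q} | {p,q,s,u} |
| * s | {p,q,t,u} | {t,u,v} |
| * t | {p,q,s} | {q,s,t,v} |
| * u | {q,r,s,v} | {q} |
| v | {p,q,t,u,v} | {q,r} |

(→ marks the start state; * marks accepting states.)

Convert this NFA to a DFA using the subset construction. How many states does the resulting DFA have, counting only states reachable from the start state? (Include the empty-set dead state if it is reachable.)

9

Start state of the DFA: {p}.
{p} --a--> {u,v}  [new]
{p} --b--> {p,q,r,s,t}  [new]
{u,v} --a--> {p,q,r,s,t,u,v}  [new]
{u,v} --b--> {q,r}  [new]
{p,q,r,s,t} --a--> {p,q,s,t,u,v}  [new]
{p,q,r,s,t} --b--> {p,q,r,s,t,u,v}  [seen]
{p,q,r,s,t,u,v} --a--> {p,q,r,s,t,u,v}  [seen]
{p,q,r,s,t,u,v} --b--> {p,q,r,s,t,u,v}  [seen]
{q,r} --a--> {q,s}  [new]
{q,r} --b--> {p,q,r,s,t,u,v}  [seen]
{p,q,s,t,u,v} --a--> {p,q,r,s,t,u,v}  [seen]
{p,q,s,t,u,v} --b--> {p,q,r,s,t,u,v}  [seen]
{q,s} --a--> {p,q,s,t,u}  [new]
{q,s} --b--> {p,q,r,t,u,v}  [new]
{p,q,s,t,u} --a--> {p,q,r,s,t,u,v}  [seen]
{p,q,s,t,u} --b--> {p,q,r,s,t,u,v}  [seen]
{p,q,r,t,u,v} --a--> {p,q,r,s,t,u,v}  [seen]
{p,q,r,t,u,v} --b--> {p,q,r,s,t,u,v}  [seen]
Reachable DFA states: {p}, {u,v}, {p,q,r,s,t}, {p,q,r,s,t,u,v}, {q,r}, {p,q,s,t,u,v}, {q,s}, {p,q,s,t,u}, {p,q,r,t,u,v}.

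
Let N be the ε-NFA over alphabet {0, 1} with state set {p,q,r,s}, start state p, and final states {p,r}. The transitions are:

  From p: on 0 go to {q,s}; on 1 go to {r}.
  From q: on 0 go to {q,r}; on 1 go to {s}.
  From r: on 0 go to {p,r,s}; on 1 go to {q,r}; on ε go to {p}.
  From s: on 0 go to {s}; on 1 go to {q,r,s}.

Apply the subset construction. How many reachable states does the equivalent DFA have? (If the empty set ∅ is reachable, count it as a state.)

5

Start state of the DFA: {p} (ε-closure of the NFA start).
{p} --0--> {q,s}  [new]
{p} --1--> {p,r}  [new]
{q,s} --0--> {p,q,r,s}  [new]
{q,s} --1--> {p,q,r,s}  [seen]
{p,r} --0--> {p,q,r,s}  [seen]
{p,r} --1--> {p,q,r}  [new]
{p,q,r,s} --0--> {p,q,r,s}  [seen]
{p,q,r,s} --1--> {p,q,r,s}  [seen]
{p,q,r} --0--> {p,q,r,s}  [seen]
{p,q,r} --1--> {p,q,r,s}  [seen]
Reachable DFA states: {p}, {q,s}, {p,r}, {p,q,r,s}, {p,q,r}.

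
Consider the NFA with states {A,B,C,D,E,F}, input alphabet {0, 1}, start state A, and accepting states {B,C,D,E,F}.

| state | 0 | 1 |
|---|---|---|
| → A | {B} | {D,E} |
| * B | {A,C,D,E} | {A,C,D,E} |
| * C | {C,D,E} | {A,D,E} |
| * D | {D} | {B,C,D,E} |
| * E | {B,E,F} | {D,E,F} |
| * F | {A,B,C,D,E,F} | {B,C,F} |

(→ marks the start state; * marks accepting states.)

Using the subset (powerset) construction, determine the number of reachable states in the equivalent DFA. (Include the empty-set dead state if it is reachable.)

7

Start state of the DFA: {A}.
{A} --0--> {B}  [new]
{A} --1--> {D,E}  [new]
{B} --0--> {A,C,D,E}  [new]
{B} --1--> {A,C,D,E}  [seen]
{D,E} --0--> {B,D,E,F}  [new]
{D,E} --1--> {B,C,D,E,F}  [new]
{A,C,D,E} --0--> {B,C,D,E,F}  [seen]
{A,C,D,E} --1--> {A,B,C,D,E,F}  [new]
{B,D,E,F} --0--> {A,B,C,D,E,F}  [seen]
{B,D,E,F} --1--> {A,B,C,D,E,F}  [seen]
{B,C,D,E,F} --0--> {A,B,C,D,E,F}  [seen]
{B,C,D,E,F} --1--> {A,B,C,D,E,F}  [seen]
{A,B,C,D,E,F} --0--> {A,B,C,D,E,F}  [seen]
{A,B,C,D,E,F} --1--> {A,B,C,D,E,F}  [seen]
Reachable DFA states: {A}, {B}, {D,E}, {A,C,D,E}, {B,D,E,F}, {B,C,D,E,F}, {A,B,C,D,E,F}.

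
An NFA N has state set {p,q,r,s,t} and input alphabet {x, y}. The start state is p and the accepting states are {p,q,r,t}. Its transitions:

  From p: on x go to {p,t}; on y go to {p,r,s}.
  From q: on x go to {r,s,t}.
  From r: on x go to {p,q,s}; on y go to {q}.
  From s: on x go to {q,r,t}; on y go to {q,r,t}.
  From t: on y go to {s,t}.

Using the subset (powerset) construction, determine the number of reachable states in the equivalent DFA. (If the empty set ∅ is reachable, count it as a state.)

Start state of the DFA: {p}.
{p} --x--> {p,t}  [new]
{p} --y--> {p,r,s}  [new]
{p,t} --x--> {p,t}  [seen]
{p,t} --y--> {p,r,s,t}  [new]
{p,r,s} --x--> {p,q,r,s,t}  [new]
{p,r,s} --y--> {p,q,r,s,t}  [seen]
{p,r,s,t} --x--> {p,q,r,s,t}  [seen]
{p,r,s,t} --y--> {p,q,r,s,t}  [seen]
{p,q,r,s,t} --x--> {p,q,r,s,t}  [seen]
{p,q,r,s,t} --y--> {p,q,r,s,t}  [seen]
Reachable DFA states: {p}, {p,t}, {p,r,s}, {p,r,s,t}, {p,q,r,s,t}.

5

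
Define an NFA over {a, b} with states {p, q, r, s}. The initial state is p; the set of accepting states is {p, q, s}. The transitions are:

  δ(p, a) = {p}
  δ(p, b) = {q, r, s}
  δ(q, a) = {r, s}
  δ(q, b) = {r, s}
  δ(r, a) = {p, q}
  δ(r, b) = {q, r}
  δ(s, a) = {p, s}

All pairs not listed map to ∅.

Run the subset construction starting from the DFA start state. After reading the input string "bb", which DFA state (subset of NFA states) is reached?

{q, r, s}

Start: {p}.
δ(p,b) = {q, r, s}.
Union: {q, r, s}.
After b: {q, r, s}.
δ(q,b) = {r, s}; δ(r,b) = {q, r}; δ(s,b) = ∅.
Union: {q, r, s}.
After b: {q, r, s}.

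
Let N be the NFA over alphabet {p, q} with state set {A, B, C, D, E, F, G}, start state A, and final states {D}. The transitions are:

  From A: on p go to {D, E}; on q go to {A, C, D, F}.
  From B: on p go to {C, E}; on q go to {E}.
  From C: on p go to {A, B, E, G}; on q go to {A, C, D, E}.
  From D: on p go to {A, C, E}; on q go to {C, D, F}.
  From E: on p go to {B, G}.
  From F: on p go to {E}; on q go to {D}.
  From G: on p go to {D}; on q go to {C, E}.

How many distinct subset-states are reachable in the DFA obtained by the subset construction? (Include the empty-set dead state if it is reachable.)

Start state of the DFA: {A}.
{A} --p--> {D, E}  [new]
{A} --q--> {A, C, D, F}  [new]
{D, E} --p--> {A, B, C, E, G}  [new]
{D, E} --q--> {C, D, F}  [new]
{A, C, D, F} --p--> {A, B, C, D, E, G}  [new]
{A, C, D, F} --q--> {A, C, D, E, F}  [new]
{A, B, C, E, G} --p--> {A, B, C, D, E, G}  [seen]
{A, B, C, E, G} --q--> {A, C, D, E, F}  [seen]
{C, D, F} --p--> {A, B, C, E, G}  [seen]
{C, D, F} --q--> {A, C, D, E, F}  [seen]
{A, B, C, D, E, G} --p--> {A, B, C, D, E, G}  [seen]
{A, B, C, D, E, G} --q--> {A, C, D, E, F}  [seen]
{A, C, D, E, F} --p--> {A, B, C, D, E, G}  [seen]
{A, C, D, E, F} --q--> {A, C, D, E, F}  [seen]
Reachable DFA states: {A}, {D, E}, {A, C, D, F}, {A, B, C, E, G}, {C, D, F}, {A, B, C, D, E, G}, {A, C, D, E, F}.

7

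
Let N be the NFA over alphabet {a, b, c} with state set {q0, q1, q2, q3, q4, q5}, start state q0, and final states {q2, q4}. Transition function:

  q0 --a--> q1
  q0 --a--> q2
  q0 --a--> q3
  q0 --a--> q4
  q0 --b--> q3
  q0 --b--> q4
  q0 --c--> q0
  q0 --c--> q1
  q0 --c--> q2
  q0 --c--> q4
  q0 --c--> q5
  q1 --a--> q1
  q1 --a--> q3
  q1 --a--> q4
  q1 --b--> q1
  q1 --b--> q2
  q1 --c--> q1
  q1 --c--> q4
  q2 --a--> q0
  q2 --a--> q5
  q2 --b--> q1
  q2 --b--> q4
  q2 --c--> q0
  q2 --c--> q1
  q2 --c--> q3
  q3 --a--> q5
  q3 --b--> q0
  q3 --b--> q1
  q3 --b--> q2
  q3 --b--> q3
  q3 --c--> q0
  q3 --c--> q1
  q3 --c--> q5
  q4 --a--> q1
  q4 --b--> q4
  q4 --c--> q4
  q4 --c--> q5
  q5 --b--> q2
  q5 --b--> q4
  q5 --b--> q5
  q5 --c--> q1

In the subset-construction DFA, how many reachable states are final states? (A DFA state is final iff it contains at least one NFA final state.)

14

Start state of the DFA: {q0}.
{q0} --a--> {q1, q2, q3, q4}  [new]
{q0} --b--> {q3, q4}  [new]
{q0} --c--> {q0, q1, q2, q4, q5}  [new]
{q1, q2, q3, q4} --a--> {q0, q1, q3, q4, q5}  [new]
{q1, q2, q3, q4} --b--> {q0, q1, q2, q3, q4}  [new]
{q1, q2, q3, q4} --c--> {q0, q1, q3, q4, q5}  [seen]
{q3, q4} --a--> {q1, q5}  [new]
{q3, q4} --b--> {q0, q1, q2, q3, q4}  [seen]
{q3, q4} --c--> {q0, q1, q4, q5}  [new]
{q0, q1, q2, q4, q5} --a--> {q0, q1, q2, q3, q4, q5}  [new]
{q0, q1, q2, q4, q5} --b--> {q1, q2, q3, q4, q5}  [new]
{q0, q1, q2, q4, q5} --c--> {q0, q1, q2, q3, q4, q5}  [seen]
{q0, q1, q3, q4, q5} --a--> {q1, q2, q3, q4, q5}  [seen]
{q0, q1, q3, q4, q5} --b--> {q0, q1, q2, q3, q4, q5}  [seen]
{q0, q1, q3, q4, q5} --c--> {q0, q1, q2, q4, q5}  [seen]
{q0, q1, q2, q3, q4} --a--> {q0, q1, q2, q3, q4, q5}  [seen]
{q0, q1, q2, q3, q4} --b--> {q0, q1, q2, q3, q4}  [seen]
{q0, q1, q2, q3, q4} --c--> {q0, q1, q2, q3, q4, q5}  [seen]
{q1, q5} --a--> {q1, q3, q4}  [new]
{q1, q5} --b--> {q1, q2, q4, q5}  [new]
{q1, q5} --c--> {q1, q4}  [new]
{q0, q1, q4, q5} --a--> {q1, q2, q3, q4}  [seen]
{q0, q1, q4, q5} --b--> {q1, q2, q3, q4, q5}  [seen]
{q0, q1, q4, q5} --c--> {q0, q1, q2, q4, q5}  [seen]
{q0, q1, q2, q3, q4, q5} --a--> {q0, q1, q2, q3, q4, q5}  [seen]
{q0, q1, q2, q3, q4, q5} --b--> {q0, q1, q2, q3, q4, q5}  [seen]
{q0, q1, q2, q3, q4, q5} --c--> {q0, q1, q2, q3, q4, q5}  [seen]
{q1, q2, q3, q4, q5} --a--> {q0, q1, q3, q4, q5}  [seen]
{q1, q2, q3, q4, q5} --b--> {q0, q1, q2, q3, q4, q5}  [seen]
{q1, q2, q3, q4, q5} --c--> {q0, q1, q3, q4, q5}  [seen]
{q1, q3, q4} --a--> {q1, q3, q4, q5}  [new]
{q1, q3, q4} --b--> {q0, q1, q2, q3, q4}  [seen]
{q1, q3, q4} --c--> {q0, q1, q4, q5}  [seen]
{q1, q2, q4, q5} --a--> {q0, q1, q3, q4, q5}  [seen]
{q1, q2, q4, q5} --b--> {q1, q2, q4, q5}  [seen]
{q1, q2, q4, q5} --c--> {q0, q1, q3, q4, q5}  [seen]
{q1, q4} --a--> {q1, q3, q4}  [seen]
{q1, q4} --b--> {q1, q2, q4}  [new]
{q1, q4} --c--> {q1, q4, q5}  [new]
{q1, q3, q4, q5} --a--> {q1, q3, q4, q5}  [seen]
{q1, q3, q4, q5} --b--> {q0, q1, q2, q3, q4, q5}  [seen]
{q1, q3, q4, q5} --c--> {q0, q1, q4, q5}  [seen]
{q1, q2, q4} --a--> {q0, q1, q3, q4, q5}  [seen]
{q1, q2, q4} --b--> {q1, q2, q4}  [seen]
{q1, q2, q4} --c--> {q0, q1, q3, q4, q5}  [seen]
{q1, q4, q5} --a--> {q1, q3, q4}  [seen]
{q1, q4, q5} --b--> {q1, q2, q4, q5}  [seen]
{q1, q4, q5} --c--> {q1, q4, q5}  [seen]
Reachable DFA states: {q0}, {q1, q2, q3, q4}, {q3, q4}, {q0, q1, q2, q4, q5}, {q0, q1, q3, q4, q5}, {q0, q1, q2, q3, q4}, {q1, q5}, {q0, q1, q4, q5}, {q0, q1, q2, q3, q4, q5}, {q1, q2, q3, q4, q5}, {q1, q3, q4}, {q1, q2, q4, q5}, {q1, q4}, {q1, q3, q4, q5}, {q1, q2, q4}, {q1, q4, q5}.
Accepting DFA states (contain an NFA accepting state): {q1, q2, q3, q4}, {q3, q4}, {q0, q1, q2, q4, q5}, {q0, q1, q3, q4, q5}, {q0, q1, q2, q3, q4}, {q0, q1, q4, q5}, {q0, q1, q2, q3, q4, q5}, {q1, q2, q3, q4, q5}, {q1, q3, q4}, {q1, q2, q4, q5}, {q1, q4}, {q1, q3, q4, q5}, {q1, q2, q4}, {q1, q4, q5}.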